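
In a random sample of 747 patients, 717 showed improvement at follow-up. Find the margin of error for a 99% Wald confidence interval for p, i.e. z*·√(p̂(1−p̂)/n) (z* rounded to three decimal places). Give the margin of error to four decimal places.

The sample proportion is 717/747 = 0.95984.
SE(p̂) = √(0.95984·0.04016/747) = 0.007184.
For 99% confidence, z* = 2.576.
Margin of error = z*·SE = 2.576 × 0.007184 = 0.0185.

ME = 0.0185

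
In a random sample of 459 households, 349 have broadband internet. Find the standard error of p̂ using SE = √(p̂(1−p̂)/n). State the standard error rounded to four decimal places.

SE = 0.0199

With x = 349 successes in n = 459, p̂ = 0.76035.
p̂(1−p̂) = 0.76035·0.23965 = 0.182218.
Dividing by n and taking the root: √0.000396989 = 0.0199.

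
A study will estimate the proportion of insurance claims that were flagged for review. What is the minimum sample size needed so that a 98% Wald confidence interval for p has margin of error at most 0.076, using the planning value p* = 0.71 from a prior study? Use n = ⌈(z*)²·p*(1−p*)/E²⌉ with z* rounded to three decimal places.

n = 193

z* = 2.326 at the 98% level.
p*(1−p*) = 0.71·0.29 = 0.2059.
Required n before rounding: 5.410276 × 0.2059 / 0.076² = 192.863.
Rounding up, n = 193.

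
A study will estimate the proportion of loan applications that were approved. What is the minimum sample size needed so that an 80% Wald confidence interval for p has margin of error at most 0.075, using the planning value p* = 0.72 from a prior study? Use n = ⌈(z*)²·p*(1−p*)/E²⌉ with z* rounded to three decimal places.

n = 59

z* = 1.282 at the 80% level.
p*(1−p*) = 0.2016.
Required n before rounding: 1.643524 × 0.2016 / 0.075² = 58.904.
Rounding up, n = 59.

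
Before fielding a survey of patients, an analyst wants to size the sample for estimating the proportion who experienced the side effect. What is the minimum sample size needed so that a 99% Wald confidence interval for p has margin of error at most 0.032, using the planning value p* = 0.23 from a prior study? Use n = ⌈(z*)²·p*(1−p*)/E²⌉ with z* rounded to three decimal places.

The 99% critical value is z* = 2.576.
p*(1−p*) = 0.23·0.77 = 0.1771.
Required n before rounding: 6.635776 × 0.1771 / 0.032² = 1147.652.
Rounding up, n = 1148.

n = 1148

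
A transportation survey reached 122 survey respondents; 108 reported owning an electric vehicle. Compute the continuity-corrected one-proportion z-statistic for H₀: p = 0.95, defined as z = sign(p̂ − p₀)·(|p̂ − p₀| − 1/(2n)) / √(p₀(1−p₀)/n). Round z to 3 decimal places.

z = -3.074

With x = 108 successes in n = 122, p̂ = 0.88525. p̂ − p₀ = -0.064754.
Continuity correction 1/(2n) = 1/244 = 0.004098.
Corrected numerator: |-0.064754| − 0.004098 = 0.060656.
Null standard error: √(0.95·0.05/122) = √0.000389344 = 0.019732.
z = (−)0.060656/0.019732 = -3.074.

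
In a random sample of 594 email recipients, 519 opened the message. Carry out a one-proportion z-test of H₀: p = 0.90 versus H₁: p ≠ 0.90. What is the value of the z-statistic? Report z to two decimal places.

z = -2.13

p̂ = 519/594 = 0.87374.
Under H₀, SE = √(p₀(1−p₀)/n) = √(0.90·0.10/594) = √0.000151515 = 0.012309.
Test statistic: z = -0.02626/0.012309 = -2.13.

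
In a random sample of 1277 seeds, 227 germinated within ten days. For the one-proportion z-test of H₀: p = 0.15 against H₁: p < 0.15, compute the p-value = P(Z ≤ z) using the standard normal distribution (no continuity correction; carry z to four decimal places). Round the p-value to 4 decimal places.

Sample proportion p̂ = 227/1277 = 0.17776.
Null standard error: √(0.15·0.85/1277) = √0.000099843 = 0.009992.
z = (p̂ − p₀)/SE = (227/1277 − 0.15)/0.009992 ≈ 2.7782.
p-value = P(Z ≤ z) with z = 2.7782 → 0.9973.

p-value = 0.9973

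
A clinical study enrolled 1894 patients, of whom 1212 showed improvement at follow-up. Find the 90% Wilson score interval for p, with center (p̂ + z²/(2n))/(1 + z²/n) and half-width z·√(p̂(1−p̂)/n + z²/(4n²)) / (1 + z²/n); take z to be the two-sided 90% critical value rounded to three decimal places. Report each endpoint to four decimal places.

(0.6216, 0.6578)

Here p̂ = 1212/1894 = 0.63992 and z = 1.645 (z² = 2.706025).
Denominator 1 + z²/n = 1 + 2.706025/1894 = 1.001429.
Adjusted center: (0.63992 + z²/(2n))/1.001429 = 0.63972.
Radicand: p̂(1−p̂)/n + z²/(4n²) = 0.000121660 + 0.000000189 = 0.000121849.
Half-width = 1.645·√0.000121849/1.001429 = 0.01813.
So the interval runs from 0.6216 to 0.6578.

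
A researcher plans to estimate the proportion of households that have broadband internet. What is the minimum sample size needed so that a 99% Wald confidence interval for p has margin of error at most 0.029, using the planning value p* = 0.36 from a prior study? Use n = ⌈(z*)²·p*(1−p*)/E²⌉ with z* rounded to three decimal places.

The 99% critical value is z* = 2.576.
p*(1−p*) = 0.2304.
Required n before rounding: 6.635776 × 0.2304 / 0.029² = 1817.934.
Rounding up, n = 1818.

n = 1818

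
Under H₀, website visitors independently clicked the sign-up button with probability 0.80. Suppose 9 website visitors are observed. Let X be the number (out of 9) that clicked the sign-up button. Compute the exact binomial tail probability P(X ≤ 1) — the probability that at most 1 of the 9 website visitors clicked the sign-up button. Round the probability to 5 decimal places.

P = 0.00002

X is binomial with n = 9 and p = 0.80.
P(X ≤ 1) = C(9,0)·0.80^0·0.20^9 + C(9,1)·0.80^1·0.20^8.
= 0.000001 + 0.000018 = 0.00002.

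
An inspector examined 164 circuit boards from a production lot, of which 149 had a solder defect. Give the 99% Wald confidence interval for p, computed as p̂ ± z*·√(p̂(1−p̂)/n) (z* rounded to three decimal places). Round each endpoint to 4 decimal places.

(0.8506, 0.9665)

Sample proportion p̂ = 149/164 = 0.90854.
Standard error of p̂: √(0.083098/164) = √0.000506694 = 0.022510.
For 99% confidence, z* = 2.576.
Margin = 2.576·0.022510 = 0.05799.
Interval: 0.90854 ± 0.05799 → (0.8506, 0.9665).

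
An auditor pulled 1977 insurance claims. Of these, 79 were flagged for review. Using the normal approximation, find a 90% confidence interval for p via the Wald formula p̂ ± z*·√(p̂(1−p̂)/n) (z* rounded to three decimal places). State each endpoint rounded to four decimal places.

The sample proportion is 79/1977 = 0.03996.
Standard error of p̂: √(0.038363/1977) = √0.000019405 = 0.004405.
For 90% confidence, z* = 1.645.
Margin = 1.645·0.004405 = 0.00725.
CI: 0.03996 ± 0.00725 = (0.0327, 0.0472).

(0.0327, 0.0472)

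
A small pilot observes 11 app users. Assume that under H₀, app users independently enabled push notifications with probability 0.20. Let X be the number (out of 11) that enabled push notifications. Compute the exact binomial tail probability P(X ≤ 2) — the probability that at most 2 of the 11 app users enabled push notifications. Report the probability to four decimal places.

X ~ Binomial(n=11, p=0.20).
P(X ≤ 2) = C(11,0)·0.20^0·0.80^11 + C(11,1)·0.20^1·0.80^10 + C(11,2)·0.20^2·0.80^9.
= 0.085899 + 0.236223 + 0.295279 = 0.6174.

P = 0.6174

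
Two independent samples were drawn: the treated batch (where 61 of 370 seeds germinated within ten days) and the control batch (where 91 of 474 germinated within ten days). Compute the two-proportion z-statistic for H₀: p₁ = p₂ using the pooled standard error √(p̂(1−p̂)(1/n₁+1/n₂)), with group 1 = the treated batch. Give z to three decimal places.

z = -1.017

p̂₁ = 61/370 = 0.16486, p̂₂ = 91/474 = 0.19198.
Pooled p̂ = (61+91)/(370+474) = 152/844 = 0.18009.
Pooled SE = √[0.1476607·0.00481241] ≈ 0.026657.
z = (p̂₁ − p̂₂)/SE = (0.16486 − 0.19198)/0.026657 = -0.02712/0.026657 = -1.017.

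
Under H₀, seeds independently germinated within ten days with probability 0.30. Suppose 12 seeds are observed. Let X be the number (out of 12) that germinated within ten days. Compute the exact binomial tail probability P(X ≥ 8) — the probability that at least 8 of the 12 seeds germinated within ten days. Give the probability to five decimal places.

P = 0.00949

X is binomial with n = 12 and p = 0.30.
P(X ≥ 8) = Σ_{j=8}^{12} C(12,j)·0.30^j·0.70^{12−j}.
= 0.007798 + 0.001485 + 0.000191 + 0.000015 + 0.000001 = 0.00949.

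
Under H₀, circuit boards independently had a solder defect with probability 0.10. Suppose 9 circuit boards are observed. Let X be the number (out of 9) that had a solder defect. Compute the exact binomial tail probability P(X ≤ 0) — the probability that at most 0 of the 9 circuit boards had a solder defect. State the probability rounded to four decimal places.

X is binomial with n = 9 and p = 0.10.
P(X ≤ 0) = C(9,0)·0.10^0·0.90^9.
= 0.387420 = 0.3874.

P = 0.3874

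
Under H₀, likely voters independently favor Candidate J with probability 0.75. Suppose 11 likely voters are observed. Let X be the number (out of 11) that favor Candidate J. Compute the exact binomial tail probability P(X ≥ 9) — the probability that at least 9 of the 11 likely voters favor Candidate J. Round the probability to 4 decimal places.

X ~ Binomial(n=11, p=0.75).
P(X ≥ 9) = C(11,9)·0.75^9·0.25^2 + C(11,10)·0.75^10·0.25^1 + C(11,11)·0.75^11·0.25^0.
= 0.258104 + 0.154862 + 0.042235 = 0.4552.

P = 0.4552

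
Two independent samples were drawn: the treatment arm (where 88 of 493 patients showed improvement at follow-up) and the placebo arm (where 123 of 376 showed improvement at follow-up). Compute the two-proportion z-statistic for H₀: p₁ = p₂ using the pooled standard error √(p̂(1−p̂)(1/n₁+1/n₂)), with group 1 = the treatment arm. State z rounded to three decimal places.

Sample proportions: p̂₁ = 88/493 = 0.17850 and p̂₂ = 123/376 = 0.32713.
Pooling: p̂ = 211/869 = 0.24281.
Pooled SE = √[0.1838522·0.00468797] ≈ 0.029358.
z = -0.14863/0.029358 = -5.063.

z = -5.063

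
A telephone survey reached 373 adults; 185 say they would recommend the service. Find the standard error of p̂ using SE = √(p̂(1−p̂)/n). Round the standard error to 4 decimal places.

SE = 0.0259

The sample proportion is 185/373 = 0.49598.
p̂(1−p̂) = 0.249984.
SE = √(0.249984/373) = √0.000670198 = 0.0259.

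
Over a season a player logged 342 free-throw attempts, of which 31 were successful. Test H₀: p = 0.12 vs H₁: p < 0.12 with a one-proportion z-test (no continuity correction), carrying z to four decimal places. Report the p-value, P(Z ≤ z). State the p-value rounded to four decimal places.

p-value = 0.0474

p̂ = 31/342 = 0.09064.
Under H₀, SE = √(p₀(1−p₀)/n) = √(0.12·0.88/342) = √0.000308772 = 0.017572.
z = (p̂ − p₀)/SE = (31/342 − 0.12)/0.017572 ≈ -1.6707.
p-value = P(Z ≤ z) with z = -1.6707 → 0.0474.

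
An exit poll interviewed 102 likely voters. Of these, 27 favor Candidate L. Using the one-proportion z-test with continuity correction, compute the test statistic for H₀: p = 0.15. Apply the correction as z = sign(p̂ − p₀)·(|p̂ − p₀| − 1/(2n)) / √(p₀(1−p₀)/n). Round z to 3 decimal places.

The sample proportion is 27/102 = 0.26471. p̂ − p₀ = 0.114706.
1/(2n) = 0.004902.
Corrected numerator: |0.114706| − 0.004902 = 0.109804.
Null standard error: √(0.15·0.85/102) = √0.001250000 = 0.035355.
z = +0.109804/0.035355 = 3.106.

z = 3.106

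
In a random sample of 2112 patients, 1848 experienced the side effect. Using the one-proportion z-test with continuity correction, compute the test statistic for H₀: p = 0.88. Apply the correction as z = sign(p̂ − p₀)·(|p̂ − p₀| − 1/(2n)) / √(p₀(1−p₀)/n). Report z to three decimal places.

Sample proportion p̂ = 1848/2112 = 0.87500. p̂ − p₀ = -0.005000.
Continuity correction 1/(2n) = 1/4224 = 0.000237.
Corrected numerator: |-0.005000| − 0.000237 = 0.004763.
Null standard error: √(0.88·0.12/2112) = √0.000050000 = 0.007071.
z = −0.004763/0.007071 = -0.674.

z = -0.674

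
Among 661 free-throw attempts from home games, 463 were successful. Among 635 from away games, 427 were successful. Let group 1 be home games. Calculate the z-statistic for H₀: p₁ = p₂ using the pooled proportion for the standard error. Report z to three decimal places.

z = 1.087

p̂₁ = 463/661 = 0.70045, p̂₂ = 427/635 = 0.67244.
Pooled p̂ = (463+427)/(661+635) = 890/1296 = 0.68673.
SE = √[p̂(1−p̂)(1/n₁+1/n₂)] = √[0.68673·0.31327·(1/661+1/635)] ≈ 0.025773.
z = 0.02801/0.025773 = 1.087.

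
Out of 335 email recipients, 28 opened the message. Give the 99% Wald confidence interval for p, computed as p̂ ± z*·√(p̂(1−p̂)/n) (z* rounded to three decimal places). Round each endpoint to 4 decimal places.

(0.0446, 0.1225)

The sample proportion is 28/335 = 0.08358.
SE = √(p̂(1−p̂)/n) = √(0.076596/335) = 0.015121.
z* = 2.576 at the 99% level.
Margin = 2.576·0.015121 = 0.03895.
Interval: 0.08358 ± 0.03895 → (0.0446, 0.1225).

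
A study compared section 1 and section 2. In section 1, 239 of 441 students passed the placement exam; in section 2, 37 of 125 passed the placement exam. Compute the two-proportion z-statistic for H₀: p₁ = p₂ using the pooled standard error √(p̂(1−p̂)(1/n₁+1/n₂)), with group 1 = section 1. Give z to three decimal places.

Sample proportions: p̂₁ = 239/441 = 0.54195 and p̂₂ = 37/125 = 0.29600.
Pooling: p̂ = 276/566 = 0.48763.
Pooled SE = √[0.2498470·0.01026757] ≈ 0.050649.
z = 0.24595/0.050649 = 4.856.

z = 4.856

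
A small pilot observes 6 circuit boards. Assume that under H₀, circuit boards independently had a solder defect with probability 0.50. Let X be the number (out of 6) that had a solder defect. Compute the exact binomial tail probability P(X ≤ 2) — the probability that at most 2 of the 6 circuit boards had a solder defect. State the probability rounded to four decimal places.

P = 0.3438

X ~ Binomial(n=6, p=0.50).
P(X ≤ 2) = C(6,0)·0.50^0·0.50^6 + C(6,1)·0.50^1·0.50^5 + C(6,2)·0.50^2·0.50^4.
= 0.015625 + 0.093750 + 0.234375 = 0.3438.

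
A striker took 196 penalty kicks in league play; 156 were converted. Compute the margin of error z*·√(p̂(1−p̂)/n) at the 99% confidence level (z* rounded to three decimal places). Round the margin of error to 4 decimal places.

The sample proportion is 156/196 = 0.79592.
Standard error of p̂: √(0.162432/196) = √0.000828736 = 0.028788.
z* = 2.576 at the 99% level.
So ME = 0.0742.

ME = 0.0742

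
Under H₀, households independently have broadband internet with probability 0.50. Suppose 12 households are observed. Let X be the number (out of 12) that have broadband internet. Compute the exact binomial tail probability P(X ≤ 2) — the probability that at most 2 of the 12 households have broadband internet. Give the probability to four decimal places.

P = 0.0193

X is binomial with n = 12 and p = 0.50.
P(X ≤ 2) = C(12,0)·0.50^0·0.50^12 + C(12,1)·0.50^1·0.50^11 + C(12,2)·0.50^2·0.50^10.
= 0.000244 + 0.002930 + 0.016113 = 0.0193.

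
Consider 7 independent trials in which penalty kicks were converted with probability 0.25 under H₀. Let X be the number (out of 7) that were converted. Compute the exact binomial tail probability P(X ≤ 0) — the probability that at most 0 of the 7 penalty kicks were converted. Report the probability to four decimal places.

X ~ Binomial(n=7, p=0.25).
P(X ≤ 0) = C(7,0)·0.25^0·0.75^7.
= 0.133484 = 0.1335.

P = 0.1335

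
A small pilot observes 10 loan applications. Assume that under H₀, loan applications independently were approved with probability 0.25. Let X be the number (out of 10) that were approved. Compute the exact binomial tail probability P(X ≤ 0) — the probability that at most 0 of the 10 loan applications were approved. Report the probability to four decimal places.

X ~ Binomial(n=10, p=0.25).
P(X ≤ 0) = C(10,0)·0.25^0·0.75^10.
= 0.056314 = 0.0563.

P = 0.0563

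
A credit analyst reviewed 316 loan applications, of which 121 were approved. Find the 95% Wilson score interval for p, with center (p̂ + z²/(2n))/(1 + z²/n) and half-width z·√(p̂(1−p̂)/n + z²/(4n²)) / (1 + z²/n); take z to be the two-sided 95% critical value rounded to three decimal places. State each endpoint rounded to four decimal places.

p̂ = 121/316 = 0.38291; z = 1.960, so z² = 3.841600.
Denominator 1 + z²/n = 1 + 3.841600/316 = 1.012157.
Adjusted center: (0.38291 + z²/(2n))/1.012157 = 0.38432.
Radicand: p̂(1−p̂)/n + z²/(4n²) = 0.000747754 + 0.000009618 = 0.000757372.
Half-width = 1.960·√0.000757372/1.012157 = 0.05329.
CI: 0.38432 ± 0.05329 = (0.3310, 0.4376).

(0.3310, 0.4376)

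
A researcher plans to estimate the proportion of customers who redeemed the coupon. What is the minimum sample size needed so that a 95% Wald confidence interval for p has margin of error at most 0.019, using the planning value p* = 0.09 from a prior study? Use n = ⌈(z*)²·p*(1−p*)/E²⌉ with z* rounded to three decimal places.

n = 872

z* = 1.960 at the 95% level.
p*(1−p*) = 0.09·0.91 = 0.0819.
Required n before rounding: 3.841600 × 0.0819 / 0.019² = 871.543.
⌈871.543⌉ = 872.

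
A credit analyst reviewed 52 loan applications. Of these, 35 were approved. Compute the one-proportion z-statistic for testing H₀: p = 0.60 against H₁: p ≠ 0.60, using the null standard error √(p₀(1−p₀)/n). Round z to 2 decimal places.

z = 1.08

Sample proportion p̂ = 35/52 = 0.67308.
Under H₀, SE = √(p₀(1−p₀)/n) = √(0.60·0.40/52) = √0.004615385 = 0.067937.
z = (p̂ − p₀)/SE = (0.67308 − 0.60)/0.067937 = 1.08.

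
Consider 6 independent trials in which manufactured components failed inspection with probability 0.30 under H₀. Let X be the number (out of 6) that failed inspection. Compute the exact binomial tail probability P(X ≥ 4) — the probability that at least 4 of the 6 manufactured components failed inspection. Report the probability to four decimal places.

X ~ Binomial(n=6, p=0.30).
P(X ≥ 4) = C(6,4)·0.30^4·0.70^2 + C(6,5)·0.30^5·0.70^1 + C(6,6)·0.30^6·0.70^0.
= 0.059535 + 0.010206 + 0.000729 = 0.0705.

P = 0.0705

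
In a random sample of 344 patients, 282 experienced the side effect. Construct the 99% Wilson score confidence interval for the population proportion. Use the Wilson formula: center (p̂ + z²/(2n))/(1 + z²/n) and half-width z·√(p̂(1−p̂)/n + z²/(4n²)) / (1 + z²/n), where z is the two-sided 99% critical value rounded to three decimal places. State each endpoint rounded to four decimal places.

(0.7605, 0.8669)

p̂ = 282/344 = 0.81977; z = 2.576, so z² = 6.635776.
1 + z²/n = 1.019290.
Adjusted center: (0.81977 + z²/(2n))/1.019290 = 0.81372.
Radicand: p̂(1−p̂)/n + z²/(4n²) = 0.000429502 + 0.000014019 = 0.000443521.
Half-width = 2.576·√0.000443521/1.019290 = 0.05322.
CI: 0.81372 ± 0.05322 = (0.7605, 0.8669).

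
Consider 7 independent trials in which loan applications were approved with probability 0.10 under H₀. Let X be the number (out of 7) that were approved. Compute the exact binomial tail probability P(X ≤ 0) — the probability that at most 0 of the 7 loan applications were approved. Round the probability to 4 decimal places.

P = 0.4783

X ~ Binomial(n=7, p=0.10).
P(X ≤ 0) = C(7,0)·0.10^0·0.90^7.
= 0.478297 = 0.4783.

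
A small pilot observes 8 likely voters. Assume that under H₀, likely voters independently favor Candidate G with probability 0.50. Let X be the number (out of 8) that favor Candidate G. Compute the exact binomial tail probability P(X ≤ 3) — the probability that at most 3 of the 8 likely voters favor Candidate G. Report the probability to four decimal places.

X ~ Binomial(n=8, p=0.50).
P(X ≤ 3) = C(8,0)·0.50^0·0.50^8 + C(8,1)·0.50^1·0.50^7 + C(8,2)·0.50^2·0.50^6 + C(8,3)·0.50^3·0.50^5.
= 0.003906 + 0.031250 + 0.109375 + 0.218750 = 0.3633.

P = 0.3633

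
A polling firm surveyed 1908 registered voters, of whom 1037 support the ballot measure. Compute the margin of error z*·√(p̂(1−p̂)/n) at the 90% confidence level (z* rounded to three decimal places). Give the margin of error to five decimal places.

Sample proportion p̂ = 1037/1908 = 0.54350.
SE = √(p̂(1−p̂)/n) = √(0.248108/1908) = 0.011403.
For 90% confidence, z* = 1.645.
So ME = 0.01876.

ME = 0.01876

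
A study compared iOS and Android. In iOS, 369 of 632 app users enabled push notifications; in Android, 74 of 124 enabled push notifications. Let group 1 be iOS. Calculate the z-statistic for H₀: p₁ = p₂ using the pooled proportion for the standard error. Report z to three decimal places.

p̂₁ = 369/632 = 0.58386, p̂₂ = 74/124 = 0.59677.
Pooled p̂ = (369+74)/(632+124) = 443/756 = 0.58598.
SE = √[p̂(1−p̂)(1/n₁+1/n₂)] = √[0.58598·0.41402·(1/632+1/124)] ≈ 0.048378.
z = (p̂₁ − p̂₂)/SE = (0.58386 − 0.59677)/0.048378 = -0.01291/0.048378 = -0.267.

z = -0.267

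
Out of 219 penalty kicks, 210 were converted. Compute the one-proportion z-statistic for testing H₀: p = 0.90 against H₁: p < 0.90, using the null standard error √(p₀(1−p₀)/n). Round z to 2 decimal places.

p̂ = 210/219 = 0.95890.
SE₀ = √(0.90·0.10/219) = 0.020272.
z = (0.95890 − 0.90)/0.020272 = 0.05890/0.020272 = 2.91.

z = 2.91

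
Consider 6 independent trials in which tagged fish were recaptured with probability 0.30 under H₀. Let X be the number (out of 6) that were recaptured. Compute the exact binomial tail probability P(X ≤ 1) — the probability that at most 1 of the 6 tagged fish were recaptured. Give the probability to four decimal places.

P = 0.4202

X is binomial with n = 6 and p = 0.30.
P(X ≤ 1) = C(6,0)·0.30^0·0.70^6 + C(6,1)·0.30^1·0.70^5.
= 0.117649 + 0.302526 = 0.4202.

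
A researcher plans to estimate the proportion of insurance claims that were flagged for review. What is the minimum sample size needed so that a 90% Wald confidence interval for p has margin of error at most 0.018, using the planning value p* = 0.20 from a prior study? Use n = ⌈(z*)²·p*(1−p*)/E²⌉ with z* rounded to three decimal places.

z* = 1.645 at the 90% level.
p*(1−p*) = 0.1600.
(z*)²·p*(1−p*)/E² = 2.706025·0.1600/0.000324 = 1336.309.
⌈1336.309⌉ = 1337.

n = 1337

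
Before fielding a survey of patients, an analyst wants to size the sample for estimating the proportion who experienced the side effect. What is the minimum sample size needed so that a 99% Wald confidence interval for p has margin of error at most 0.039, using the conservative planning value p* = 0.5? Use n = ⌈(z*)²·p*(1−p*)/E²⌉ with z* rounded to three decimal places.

The 99% critical value is z* = 2.576.
p*(1−p*) = 0.2500.
(z*)²·p*(1−p*)/E² = 6.635776·0.2500/0.001521 = 1090.693.
Rounding up, n = 1091.

n = 1091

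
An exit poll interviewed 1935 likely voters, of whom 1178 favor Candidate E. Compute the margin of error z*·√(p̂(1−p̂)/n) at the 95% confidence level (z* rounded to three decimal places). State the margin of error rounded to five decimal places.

ME = 0.02174

The sample proportion is 1178/1935 = 0.60879.
SE = √(p̂(1−p̂)/n) = √(0.238166/1935) = 0.011094.
For 95% confidence, z* = 1.960.
Margin of error = z*·SE = 1.960 × 0.011094 = 0.02174.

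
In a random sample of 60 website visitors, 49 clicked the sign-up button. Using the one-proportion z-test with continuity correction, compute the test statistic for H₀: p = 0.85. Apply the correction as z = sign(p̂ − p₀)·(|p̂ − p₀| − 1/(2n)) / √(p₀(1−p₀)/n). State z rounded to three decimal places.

p̂ = 49/60 = 0.81667. p̂ − p₀ = -0.033333.
1/(2n) = 0.008333.
Corrected numerator: |-0.033333| − 0.008333 = 0.025000.
SE₀ = √(0.85·0.15/60) = 0.046098.
z = (−)0.025000/0.046098 = -0.542.

z = -0.542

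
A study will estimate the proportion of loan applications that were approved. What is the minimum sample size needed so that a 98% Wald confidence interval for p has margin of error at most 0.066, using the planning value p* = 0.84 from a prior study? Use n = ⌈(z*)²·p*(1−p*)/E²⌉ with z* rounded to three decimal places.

The 98% critical value is z* = 2.326.
p*(1−p*) = 0.1344.
Required n before rounding: 5.410276 × 0.1344 / 0.066² = 166.929.
Rounding up, n = 167.

n = 167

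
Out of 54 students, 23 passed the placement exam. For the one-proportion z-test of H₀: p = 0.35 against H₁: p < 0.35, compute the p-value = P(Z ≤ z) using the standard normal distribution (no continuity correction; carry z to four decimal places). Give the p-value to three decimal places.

p-value = 0.879

p̂ = 23/54 = 0.42593.
SE₀ = √(0.35·0.65/54) = 0.064907.
Test statistic (full precision, shown to 4 dp): z = (23/54 − 0.35)/SE₀ ≈ 1.1698.
From the standard normal, P(Z ≤ z) = 0.879.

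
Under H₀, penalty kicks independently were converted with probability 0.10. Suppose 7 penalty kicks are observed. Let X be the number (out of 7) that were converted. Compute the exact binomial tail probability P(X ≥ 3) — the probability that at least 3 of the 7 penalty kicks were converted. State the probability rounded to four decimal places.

P = 0.0257

X ~ Binomial(n=7, p=0.10).
P(X ≥ 3) = Σ_{j=3}^{7} C(7,j)·0.10^j·0.90^{7−j}.
= 0.022964 + 0.002552 + 0.000170 + 0.000006 + 0.000000 = 0.0257.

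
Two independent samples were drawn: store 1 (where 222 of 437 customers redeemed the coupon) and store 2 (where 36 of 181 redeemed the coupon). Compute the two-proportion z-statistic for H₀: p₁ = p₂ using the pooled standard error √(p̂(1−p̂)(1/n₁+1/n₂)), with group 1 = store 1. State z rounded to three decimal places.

Sample proportions: p̂₁ = 222/437 = 0.50801 and p̂₂ = 36/181 = 0.19890.
Pooled p̂ = (222+36)/(437+181) = 258/618 = 0.41748.
SE = √[p̂(1−p̂)(1/n₁+1/n₂)] = √[0.41748·0.58252·(1/437+1/181)] ≈ 0.043590.
z = (p̂₁ − p̂₂)/SE = (0.50801 − 0.19890)/0.043590 = 0.30911/0.043590 = 7.091.

z = 7.091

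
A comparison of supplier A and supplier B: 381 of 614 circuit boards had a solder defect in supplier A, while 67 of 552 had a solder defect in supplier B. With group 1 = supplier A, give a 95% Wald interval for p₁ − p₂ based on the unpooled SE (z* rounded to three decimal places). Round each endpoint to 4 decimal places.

p̂₁ = 0.62052, p̂₂ = 0.12138, so the observed difference is 0.49914.
Unpooled SE = √(p̂₁(1−p̂₁)/n₁ + p̂₂(1−p̂₂)/n₂) = √(0.000383509 + 0.000193197) = 0.024015.
The 95% critical value is z* = 1.960. Margin = 1.960·0.024015 = 0.04707.
Interval: 0.49914 ± 0.04707 → (0.4521, 0.5462).

(0.4521, 0.5462)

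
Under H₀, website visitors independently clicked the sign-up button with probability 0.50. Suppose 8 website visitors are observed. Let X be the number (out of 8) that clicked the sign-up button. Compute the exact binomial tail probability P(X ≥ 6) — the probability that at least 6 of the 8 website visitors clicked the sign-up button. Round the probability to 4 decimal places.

X is binomial with n = 8 and p = 0.50.
P(X ≥ 6) = C(8,6)·0.50^6·0.50^2 + C(8,7)·0.50^7·0.50^1 + C(8,8)·0.50^8·0.50^0.
= 0.109375 + 0.031250 + 0.003906 = 0.1445.

P = 0.1445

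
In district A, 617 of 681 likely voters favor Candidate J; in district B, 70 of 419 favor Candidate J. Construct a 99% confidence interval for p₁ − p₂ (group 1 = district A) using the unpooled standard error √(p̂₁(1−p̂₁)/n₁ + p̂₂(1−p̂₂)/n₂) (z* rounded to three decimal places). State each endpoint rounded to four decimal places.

p̂₁ = 617/681 = 0.90602, p̂₂ = 70/419 = 0.16706; p̂₁ − p̂₂ = 0.73896.
Unpooled SE = √(p̂₁(1−p̂₁)/n₁ + p̂₂(1−p̂₂)/n₂) = √(0.000125033 + 0.000332110) = 0.021381.
For 99% confidence, z* = 2.576. Margin = 2.576·0.021381 = 0.05508.
Interval: 0.73896 ± 0.05508 → (0.6839, 0.7940).

(0.6839, 0.7940)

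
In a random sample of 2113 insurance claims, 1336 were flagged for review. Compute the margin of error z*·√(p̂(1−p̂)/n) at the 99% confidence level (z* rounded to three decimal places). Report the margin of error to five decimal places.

p̂ = 1336/2113 = 0.63228.
Standard error of p̂: √(0.232503/2113) = √0.000110035 = 0.010490.
For 99% confidence, z* = 2.576.
ME = 2.576·0.010490 = 0.02702.

ME = 0.02702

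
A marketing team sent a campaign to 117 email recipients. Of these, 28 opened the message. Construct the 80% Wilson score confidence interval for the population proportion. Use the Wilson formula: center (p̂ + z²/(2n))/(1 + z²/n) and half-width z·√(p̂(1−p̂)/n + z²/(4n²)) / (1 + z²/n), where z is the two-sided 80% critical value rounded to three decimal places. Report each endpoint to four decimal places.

(0.1926, 0.2933)

Here p̂ = 28/117 = 0.23932 and z = 1.282 (z² = 1.643524).
Denominator 1 + z²/n = 1 + 1.643524/117 = 1.014047.
Adjusted center: (0.23932 + z²/(2n))/1.014047 = 0.24293.
Radicand: p̂(1−p̂)/n + z²/(4n²) = 0.001555931 + 0.000030015 = 0.001585946.
Half-width = 1.282·√0.001585946/1.014047 = 0.05035.
So the interval runs from 0.1926 to 0.2933.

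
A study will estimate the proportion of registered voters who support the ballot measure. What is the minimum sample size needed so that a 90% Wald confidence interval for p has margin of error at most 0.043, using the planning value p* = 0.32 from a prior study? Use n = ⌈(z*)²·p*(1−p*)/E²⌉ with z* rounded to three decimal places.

z* = 1.645 at the 90% level.
p*(1−p*) = 0.32·0.68 = 0.2176.
(z*)²·p*(1−p*)/E² = 2.706025·0.2176/0.001849 = 318.459.
⌈318.459⌉ = 319.

n = 319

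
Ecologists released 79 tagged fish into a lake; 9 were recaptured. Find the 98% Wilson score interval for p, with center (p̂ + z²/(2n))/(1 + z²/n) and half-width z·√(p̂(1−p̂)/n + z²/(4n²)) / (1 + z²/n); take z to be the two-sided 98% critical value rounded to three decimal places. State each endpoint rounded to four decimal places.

p̂ = 9/79 = 0.11392; z = 2.326, so z² = 5.410276.
Denominator 1 + z²/n = 1 + 5.410276/79 = 1.068485.
Center = (0.11392 + 0.034242)/1.068485 = 0.13867.
Radicand: p̂(1−p̂)/n + z²/(4n²) = 0.001277789 + 0.000216723 = 0.001494512.
Half-width = 2.326·√0.001494512/1.068485 = 0.08416.
So the interval runs from 0.0545 to 0.2228.

(0.0545, 0.2228)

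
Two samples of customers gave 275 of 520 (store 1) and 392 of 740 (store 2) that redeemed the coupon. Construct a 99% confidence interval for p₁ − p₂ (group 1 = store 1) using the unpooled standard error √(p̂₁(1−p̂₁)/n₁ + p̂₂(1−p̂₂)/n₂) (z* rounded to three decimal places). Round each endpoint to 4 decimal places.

p̂₁ = 275/520 = 0.52885, p̂₂ = 392/740 = 0.52973; p̂₁ − p̂₂ = -0.00088.
SE = √(0.000479169 + 0.000336643) = √0.000815812 = 0.028562.
The 99% critical value is z* = 2.576. Margin = 2.576·0.028562 = 0.07358.
Interval: -0.00088 ± 0.07358 → (-0.0745, 0.0727).

(-0.0745, 0.0727)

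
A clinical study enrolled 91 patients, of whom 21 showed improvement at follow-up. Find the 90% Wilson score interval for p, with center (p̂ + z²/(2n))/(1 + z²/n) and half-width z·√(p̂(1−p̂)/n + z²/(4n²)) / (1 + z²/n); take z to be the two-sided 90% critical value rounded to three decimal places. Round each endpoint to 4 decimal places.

(0.1665, 0.3106)

p̂ = 21/91 = 0.23077; z = 1.645, so z² = 2.706025.
1 + z²/n = 1.029737.
Center = (0.23077 + 0.014868)/1.029737 = 0.23854.
Radicand: p̂(1−p̂)/n + z²/(4n²) = 0.001950712 + 0.000081694 = 0.002032406.
Half-width = 1.645·√0.002032406/1.029737 = 0.07202.
Interval: 0.23854 ± 0.07202 → (0.1665, 0.3106).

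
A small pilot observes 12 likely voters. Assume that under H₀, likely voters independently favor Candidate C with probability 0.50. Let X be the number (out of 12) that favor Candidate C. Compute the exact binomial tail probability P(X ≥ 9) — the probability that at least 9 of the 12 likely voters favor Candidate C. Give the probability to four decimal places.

P = 0.0730

X is binomial with n = 12 and p = 0.50.
P(X ≥ 9) = C(12,9)·0.50^9·0.50^3 + C(12,10)·0.50^10·0.50^2 + C(12,11)·0.50^11·0.50^1 + C(12,12)·0.50^12·0.50^0.
= 0.053711 + 0.016113 + 0.002930 + 0.000244 = 0.0730.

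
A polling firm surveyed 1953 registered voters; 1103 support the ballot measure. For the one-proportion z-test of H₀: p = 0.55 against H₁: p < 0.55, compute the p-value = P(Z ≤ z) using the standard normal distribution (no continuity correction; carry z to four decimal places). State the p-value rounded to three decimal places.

Sample proportion p̂ = 1103/1953 = 0.56477.
Under H₀, SE = √(p₀(1−p₀)/n) = √(0.55·0.45/1953) = √0.000126728 = 0.011257.
Test statistic (full precision, shown to 4 dp): z = (1103/1953 − 0.55)/SE₀ ≈ 1.3122.
p-value = P(Z ≤ z) with z = 1.3122 → 0.905.

p-value = 0.905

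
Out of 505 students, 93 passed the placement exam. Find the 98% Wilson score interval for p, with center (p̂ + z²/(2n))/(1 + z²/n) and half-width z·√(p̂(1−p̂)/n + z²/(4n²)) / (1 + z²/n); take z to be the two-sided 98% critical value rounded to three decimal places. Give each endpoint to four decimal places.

Here p̂ = 93/505 = 0.18416 and z = 2.326 (z² = 5.410276).
1 + z²/n = 1.010713.
Center = (0.18416 + 0.005357)/1.010713 = 0.18751.
Radicand: p̂(1−p̂)/n + z²/(4n²) = 0.000297513 + 0.000005304 = 0.000302817.
Half-width = z·√(radicand)/denom = 2.326·0.017402/1.010713 = 0.04005.
CI: 0.18751 ± 0.04005 = (0.1475, 0.2276).

(0.1475, 0.2276)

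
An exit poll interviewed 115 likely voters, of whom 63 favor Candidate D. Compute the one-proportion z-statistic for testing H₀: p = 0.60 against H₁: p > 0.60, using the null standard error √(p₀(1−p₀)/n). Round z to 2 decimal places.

The sample proportion is 63/115 = 0.54783.
SE₀ = √(0.60·0.40/115) = 0.045683.
z = (0.54783 − 0.60)/0.045683 = -0.05217/0.045683 = -1.14.

z = -1.14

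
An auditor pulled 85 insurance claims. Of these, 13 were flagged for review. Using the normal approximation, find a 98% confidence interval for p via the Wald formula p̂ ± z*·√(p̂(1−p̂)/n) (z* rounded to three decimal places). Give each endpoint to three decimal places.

(0.062, 0.244)

The sample proportion is 13/85 = 0.15294.
Standard error of p̂: √(0.129550/85) = √0.001524120 = 0.039040.
The 98% critical value is z* = 2.326.
Margin = 2.326·0.039040 = 0.09081.
So the interval runs from 0.062 to 0.244.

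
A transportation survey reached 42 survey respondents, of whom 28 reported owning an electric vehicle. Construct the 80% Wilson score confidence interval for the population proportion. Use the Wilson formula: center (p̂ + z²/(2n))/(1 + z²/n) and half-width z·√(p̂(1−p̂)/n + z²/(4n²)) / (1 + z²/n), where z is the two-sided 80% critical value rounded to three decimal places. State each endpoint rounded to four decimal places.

(0.5687, 0.7521)

Here p̂ = 28/42 = 0.66667 and z = 1.282 (z² = 1.643524).
1 + z²/n = 1.039132.
Center = (0.66667 + 0.019566)/1.039132 = 0.66039.
Radicand: p̂(1−p̂)/n + z²/(4n²) = 0.005291005 + 0.000232926 = 0.005523931.
Half-width = 1.282·√0.005523931/1.039132 = 0.09169.
Interval: 0.66039 ± 0.09169 → (0.5687, 0.7521).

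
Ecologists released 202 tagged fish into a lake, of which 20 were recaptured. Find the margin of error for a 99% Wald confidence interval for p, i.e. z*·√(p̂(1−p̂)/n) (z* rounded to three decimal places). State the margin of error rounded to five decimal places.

ME = 0.05413

p̂ = 20/202 = 0.09901.
SE(p̂) = √(0.09901·0.90099/202) = 0.021015.
z* = 2.576 at the 99% level.
ME = 2.576·0.021015 = 0.05413.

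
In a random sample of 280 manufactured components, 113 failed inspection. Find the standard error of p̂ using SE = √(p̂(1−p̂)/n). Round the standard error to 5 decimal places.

Sample proportion p̂ = 113/280 = 0.40357.
p̂(1−p̂) = 0.240701.
SE = √(0.240701/280) = 0.02932.

SE = 0.02932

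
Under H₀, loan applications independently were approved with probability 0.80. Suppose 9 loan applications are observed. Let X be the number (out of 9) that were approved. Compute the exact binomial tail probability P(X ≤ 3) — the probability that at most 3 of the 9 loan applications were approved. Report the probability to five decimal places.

X ~ Binomial(n=9, p=0.80).
P(X ≤ 3) = C(9,0)·0.80^0·0.20^9 + C(9,1)·0.80^1·0.20^8 + C(9,2)·0.80^2·0.20^7 + C(9,3)·0.80^3·0.20^6.
= 0.000001 + 0.000018 + 0.000295 + 0.002753 = 0.00307.

P = 0.00307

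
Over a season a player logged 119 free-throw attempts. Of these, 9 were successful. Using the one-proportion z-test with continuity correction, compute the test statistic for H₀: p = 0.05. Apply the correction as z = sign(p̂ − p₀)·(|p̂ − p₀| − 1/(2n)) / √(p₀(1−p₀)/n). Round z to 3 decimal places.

z = 1.073

Sample proportion p̂ = 9/119 = 0.07563. p̂ − p₀ = 0.025630.
Continuity correction 1/(2n) = 1/238 = 0.004202.
Corrected numerator: |0.025630| − 0.004202 = 0.021428.
Under H₀, SE = √(p₀(1−p₀)/n) = √(0.05·0.95/119) = √0.000399160 = 0.019979.
z = (+)0.021428/0.019979 = 1.073.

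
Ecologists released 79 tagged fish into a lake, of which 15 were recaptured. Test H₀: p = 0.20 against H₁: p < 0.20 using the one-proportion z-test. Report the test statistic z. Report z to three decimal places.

z = -0.225

The sample proportion is 15/79 = 0.18987.
Under H₀, SE = √(p₀(1−p₀)/n) = √(0.20·0.80/79) = √0.002025316 = 0.045004.
z = (0.18987 − 0.20)/0.045004 = -0.01013/0.045004 = -0.225.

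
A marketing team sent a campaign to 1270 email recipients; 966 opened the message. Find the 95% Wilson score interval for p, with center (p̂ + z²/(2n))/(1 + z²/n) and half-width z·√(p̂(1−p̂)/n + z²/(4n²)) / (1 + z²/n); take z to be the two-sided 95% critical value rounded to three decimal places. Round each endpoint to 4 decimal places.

(0.7364, 0.7833)

Here p̂ = 966/1270 = 0.76063 and z = 1.960 (z² = 3.841600).
Denominator 1 + z²/n = 1 + 3.841600/1270 = 1.003025.
Adjusted center: (0.76063 + z²/(2n))/1.003025 = 0.75984.
Radicand: p̂(1−p̂)/n + z²/(4n²) = 0.000143364 + 0.000000595 = 0.000143959.
Half-width = z·√(radicand)/denom = 1.960·0.011998/1.003025 = 0.02345.
So the interval runs from 0.7364 to 0.7833.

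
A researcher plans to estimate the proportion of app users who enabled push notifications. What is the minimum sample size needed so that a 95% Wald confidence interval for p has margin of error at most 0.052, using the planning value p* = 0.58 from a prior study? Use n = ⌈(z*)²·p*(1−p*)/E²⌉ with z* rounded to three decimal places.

z* = 1.960 at the 95% level.
p*(1−p*) = 0.58·0.42 = 0.2436.
Required n before rounding: 3.841600 × 0.2436 / 0.052² = 346.085.
⌈346.085⌉ = 347.

n = 347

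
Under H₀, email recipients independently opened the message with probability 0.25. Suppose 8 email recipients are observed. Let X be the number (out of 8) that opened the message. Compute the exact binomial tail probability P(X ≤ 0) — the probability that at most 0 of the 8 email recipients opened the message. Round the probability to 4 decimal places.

P = 0.1001

X is binomial with n = 8 and p = 0.25.
P(X ≤ 0) = C(8,0)·0.25^0·0.75^8.
= 0.100113 = 0.1001.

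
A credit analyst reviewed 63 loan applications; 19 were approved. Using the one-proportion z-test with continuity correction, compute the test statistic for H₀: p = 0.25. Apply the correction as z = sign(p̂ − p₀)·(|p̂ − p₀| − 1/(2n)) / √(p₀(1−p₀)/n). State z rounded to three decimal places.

z = 0.800

With x = 19 successes in n = 63, p̂ = 0.30159. p̂ − p₀ = 0.051587.
Continuity correction 1/(2n) = 1/126 = 0.007937.
Corrected numerator: |0.051587| − 0.007937 = 0.043650.
Under H₀, SE = √(p₀(1−p₀)/n) = √(0.25·0.75/63) = √0.002976190 = 0.054554.
z = +0.043650/0.054554 = 0.800.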